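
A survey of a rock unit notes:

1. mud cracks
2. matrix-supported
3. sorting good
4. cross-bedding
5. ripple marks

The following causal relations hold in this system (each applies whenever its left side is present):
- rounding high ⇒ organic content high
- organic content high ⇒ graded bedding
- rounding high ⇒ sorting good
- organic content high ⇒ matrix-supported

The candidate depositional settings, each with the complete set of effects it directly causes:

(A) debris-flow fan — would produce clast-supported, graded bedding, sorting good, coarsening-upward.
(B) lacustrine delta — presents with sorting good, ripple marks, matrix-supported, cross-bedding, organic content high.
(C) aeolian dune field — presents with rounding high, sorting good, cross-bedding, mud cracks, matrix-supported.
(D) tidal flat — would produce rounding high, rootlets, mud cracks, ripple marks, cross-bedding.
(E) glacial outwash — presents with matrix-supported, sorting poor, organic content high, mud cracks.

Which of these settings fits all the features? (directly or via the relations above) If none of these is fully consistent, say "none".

D

Per-candidate check:
(A) debris-flow fan — mud cracks -; matrix-supported -; sorting good +; cross-bedding -; ripple marks -
(B) lacustrine delta — does not account for mud cracks
(C) aeolian dune field — mud cracks +; matrix-supported +; sorting good +; cross-bedding +; ripple marks -
(D) tidal flat — mud cracks +; matrix-supported + (by rounding high → organic content high → matrix-supported); sorting good + (by rounding high → sorting good); cross-bedding +; ripple marks +
(E) glacial outwash — fails on sorting good, cross-bedding, ripple marks (predicts sorting poor, not sorting good)
(D) is the only candidate with no mismatches.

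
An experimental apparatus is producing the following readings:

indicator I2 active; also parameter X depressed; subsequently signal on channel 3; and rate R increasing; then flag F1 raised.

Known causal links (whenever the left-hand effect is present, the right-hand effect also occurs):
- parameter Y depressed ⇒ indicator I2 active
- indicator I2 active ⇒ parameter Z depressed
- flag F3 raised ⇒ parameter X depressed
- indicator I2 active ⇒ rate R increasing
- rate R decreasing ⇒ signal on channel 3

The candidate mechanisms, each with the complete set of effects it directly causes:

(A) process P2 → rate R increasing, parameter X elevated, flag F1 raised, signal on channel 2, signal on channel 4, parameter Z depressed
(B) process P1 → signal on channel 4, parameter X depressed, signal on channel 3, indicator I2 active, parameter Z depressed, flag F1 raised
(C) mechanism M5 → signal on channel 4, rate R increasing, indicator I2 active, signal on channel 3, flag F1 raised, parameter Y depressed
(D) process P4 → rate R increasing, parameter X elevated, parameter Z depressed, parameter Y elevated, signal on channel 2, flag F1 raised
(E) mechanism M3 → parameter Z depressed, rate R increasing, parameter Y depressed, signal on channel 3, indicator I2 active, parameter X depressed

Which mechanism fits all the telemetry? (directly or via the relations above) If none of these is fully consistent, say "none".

Checking each candidate against the observations:
(A) process P2 — indicator I2 active ✗; parameter X depressed ✗; signal on channel 3 ✗; rate R increasing ✓; flag F1 raised ✓
(B) process P1 — accounts for every observation (rate R increasing by indicator I2 active → rate R increasing)
(C) mechanism M5 — indicator I2 active ✓; parameter X depressed ✗; signal on channel 3 ✓; rate R increasing ✓; flag F1 raised ✓
(D) process P4 — fails on indicator I2 active, parameter X depressed, signal on channel 3 (predicts parameter X elevated, not parameter X depressed)
(E) mechanism M3 — indicator I2 active ✓; parameter X depressed ✓; signal on channel 3 ✓; rate R increasing ✓; flag F1 raised ✗
Only (B) is consistent with every observation.

B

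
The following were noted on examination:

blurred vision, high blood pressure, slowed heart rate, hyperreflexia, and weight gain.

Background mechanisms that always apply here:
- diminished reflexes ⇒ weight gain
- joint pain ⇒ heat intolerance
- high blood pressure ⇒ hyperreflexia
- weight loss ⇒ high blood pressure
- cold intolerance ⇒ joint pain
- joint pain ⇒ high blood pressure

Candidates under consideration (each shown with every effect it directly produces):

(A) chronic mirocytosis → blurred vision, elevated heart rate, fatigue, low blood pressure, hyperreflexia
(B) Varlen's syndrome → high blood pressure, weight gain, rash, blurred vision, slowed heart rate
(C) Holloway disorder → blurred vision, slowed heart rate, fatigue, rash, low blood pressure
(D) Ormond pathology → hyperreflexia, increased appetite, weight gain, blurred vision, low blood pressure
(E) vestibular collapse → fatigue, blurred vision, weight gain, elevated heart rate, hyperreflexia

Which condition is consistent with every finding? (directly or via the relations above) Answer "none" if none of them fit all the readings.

B

Per-candidate check:
(A) chronic mirocytosis — blurred vision ✓; high blood pressure ✗; slowed heart rate ✗; hyperreflexia ✓; weight gain ✗
(B) Varlen's syndrome — blurred vision ✓; high blood pressure ✓; slowed heart rate ✓; hyperreflexia ✓ (through high blood pressure → hyperreflexia); weight gain ✓
(C) Holloway disorder — blurred vision ✓; high blood pressure ✗; slowed heart rate ✓; hyperreflexia ✗; weight gain ✗
(D) Ormond pathology — blurred vision ✓; high blood pressure ✗; slowed heart rate ✗; hyperreflexia ✓; weight gain ✓
(E) vestibular collapse — blurred vision ✓; high blood pressure ✗; slowed heart rate ✗; hyperreflexia ✓; weight gain ✓
Only (B) is consistent with every observation.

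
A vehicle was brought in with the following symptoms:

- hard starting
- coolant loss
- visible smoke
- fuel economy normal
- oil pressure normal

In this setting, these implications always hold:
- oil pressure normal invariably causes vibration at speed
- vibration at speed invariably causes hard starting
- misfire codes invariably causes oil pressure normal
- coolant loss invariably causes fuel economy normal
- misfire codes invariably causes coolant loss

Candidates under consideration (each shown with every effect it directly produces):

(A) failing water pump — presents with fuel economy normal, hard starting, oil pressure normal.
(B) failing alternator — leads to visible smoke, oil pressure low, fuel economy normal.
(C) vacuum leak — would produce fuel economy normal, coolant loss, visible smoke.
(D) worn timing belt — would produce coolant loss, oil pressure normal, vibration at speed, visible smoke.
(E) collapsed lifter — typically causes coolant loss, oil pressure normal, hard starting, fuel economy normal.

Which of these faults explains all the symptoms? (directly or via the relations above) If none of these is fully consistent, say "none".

Checking each candidate against the observations:
(A) failing water pump — does not account for coolant loss, visible smoke
(B) failing alternator — fails on hard starting, coolant loss, oil pressure normal (predicts oil pressure low, not oil pressure normal)
(C) vacuum leak — does not account for hard starting, oil pressure normal
(D) worn timing belt — hard starting ✓ (through vibration at speed → hard starting); coolant loss ✓; visible smoke ✓; fuel economy normal ✓ (through coolant loss → fuel economy normal); oil pressure normal ✓
(E) collapsed lifter — does not account for visible smoke
Only (D) is consistent with every observation.

D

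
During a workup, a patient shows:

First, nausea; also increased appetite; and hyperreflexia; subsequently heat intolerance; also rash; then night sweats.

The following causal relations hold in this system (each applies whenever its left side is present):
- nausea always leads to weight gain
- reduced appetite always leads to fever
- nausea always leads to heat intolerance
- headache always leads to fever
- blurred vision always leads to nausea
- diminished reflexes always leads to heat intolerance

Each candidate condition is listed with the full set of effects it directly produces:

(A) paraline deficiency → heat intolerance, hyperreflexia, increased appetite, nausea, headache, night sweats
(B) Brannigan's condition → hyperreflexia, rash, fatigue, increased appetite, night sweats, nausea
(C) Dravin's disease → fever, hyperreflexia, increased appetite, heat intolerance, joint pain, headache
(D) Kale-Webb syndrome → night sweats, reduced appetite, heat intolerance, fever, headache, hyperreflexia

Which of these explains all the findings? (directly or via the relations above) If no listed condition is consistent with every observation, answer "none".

For each candidate, compare predicted effects to what was observed:
(A) paraline deficiency — does not account for rash
(B) Brannigan's condition — accounts for every observation (heat intolerance through nausea → heat intolerance)
(C) Dravin's disease — does not account for nausea, rash, night sweats
(D) Kale-Webb syndrome — nausea ✗; increased appetite ✗; hyperreflexia ✓; heat intolerance ✓; rash ✗; night sweats ✓
(B) alone accounts for all the evidence.

B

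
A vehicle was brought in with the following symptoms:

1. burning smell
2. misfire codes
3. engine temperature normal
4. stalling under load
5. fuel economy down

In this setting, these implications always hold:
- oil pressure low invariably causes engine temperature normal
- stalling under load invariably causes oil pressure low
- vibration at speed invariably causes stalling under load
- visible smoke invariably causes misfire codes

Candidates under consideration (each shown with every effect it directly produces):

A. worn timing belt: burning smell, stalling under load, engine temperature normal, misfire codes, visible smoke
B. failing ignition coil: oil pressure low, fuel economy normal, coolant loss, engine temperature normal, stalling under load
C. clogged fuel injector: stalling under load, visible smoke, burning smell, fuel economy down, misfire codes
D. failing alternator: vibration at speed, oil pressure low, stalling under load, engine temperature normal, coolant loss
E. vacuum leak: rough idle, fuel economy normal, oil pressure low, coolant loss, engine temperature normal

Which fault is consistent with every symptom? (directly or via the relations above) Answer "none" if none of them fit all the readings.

C

Per-candidate check:
(A) worn timing belt — burning smell ✓; misfire codes ✓; engine temperature normal ✓; stalling under load ✓; fuel economy down ✗
(B) failing ignition coil — burning smell ✗; misfire codes ✗; engine temperature normal ✓; stalling under load ✓; fuel economy down ✗
(C) clogged fuel injector — accounts for every observation (engine temperature normal via stalling under load → oil pressure low → engine temperature normal)
(D) failing alternator — burning smell ✗; misfire codes ✗; engine temperature normal ✓; stalling under load ✓; fuel economy down ✗
(E) vacuum leak — fails on burning smell, misfire codes, stalling under load, fuel economy down (predicts fuel economy normal, not fuel economy down)
(C) is the only candidate with no mismatches.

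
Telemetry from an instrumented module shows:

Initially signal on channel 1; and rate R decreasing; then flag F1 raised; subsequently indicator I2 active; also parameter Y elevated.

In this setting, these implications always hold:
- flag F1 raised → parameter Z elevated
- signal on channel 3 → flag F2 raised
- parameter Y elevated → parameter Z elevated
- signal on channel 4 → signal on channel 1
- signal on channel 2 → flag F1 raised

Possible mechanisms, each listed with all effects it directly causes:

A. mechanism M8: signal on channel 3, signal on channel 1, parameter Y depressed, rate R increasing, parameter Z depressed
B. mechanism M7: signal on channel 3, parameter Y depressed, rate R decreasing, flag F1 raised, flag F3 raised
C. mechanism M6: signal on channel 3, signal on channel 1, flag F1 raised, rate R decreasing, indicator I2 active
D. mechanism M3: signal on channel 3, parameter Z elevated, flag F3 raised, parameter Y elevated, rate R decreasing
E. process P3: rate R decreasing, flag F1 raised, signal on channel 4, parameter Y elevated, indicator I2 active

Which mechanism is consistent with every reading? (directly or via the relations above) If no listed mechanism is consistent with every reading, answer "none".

E

Checking each candidate against the observations:
(A) mechanism M8 — fails on rate R decreasing, flag F1 raised, indicator I2 active, parameter Y elevated (predicts rate R increasing, not rate R decreasing; predicts parameter Y depressed, not parameter Y elevated)
(B) mechanism M7 — fails on signal on channel 1, indicator I2 active, parameter Y elevated (predicts parameter Y depressed, not parameter Y elevated)
(C) mechanism M6 — does not account for parameter Y elevated
(D) mechanism M3 — signal on channel 1 NO; rate R decreasing yes; flag F1 raised NO; indicator I2 active NO; parameter Y elevated yes
(E) process P3 — accounts for every observation (signal on channel 1 via signal on channel 4 → signal on channel 1)
(E) is the only candidate with no mismatches.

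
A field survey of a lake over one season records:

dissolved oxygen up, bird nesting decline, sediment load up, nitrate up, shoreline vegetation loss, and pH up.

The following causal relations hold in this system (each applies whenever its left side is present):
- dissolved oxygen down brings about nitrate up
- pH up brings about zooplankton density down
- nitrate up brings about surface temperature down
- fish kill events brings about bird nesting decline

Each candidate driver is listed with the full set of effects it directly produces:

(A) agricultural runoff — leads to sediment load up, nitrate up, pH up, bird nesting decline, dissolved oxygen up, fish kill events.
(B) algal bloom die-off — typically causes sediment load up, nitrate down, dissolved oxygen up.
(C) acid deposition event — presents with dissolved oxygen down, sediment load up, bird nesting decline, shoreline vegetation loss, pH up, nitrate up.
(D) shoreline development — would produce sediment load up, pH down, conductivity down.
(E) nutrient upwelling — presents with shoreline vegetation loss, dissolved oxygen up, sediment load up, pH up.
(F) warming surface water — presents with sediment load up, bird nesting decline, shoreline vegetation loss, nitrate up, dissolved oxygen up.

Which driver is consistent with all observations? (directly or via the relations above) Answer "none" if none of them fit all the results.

none

Per-candidate check:
(A) agricultural runoff — does not account for shoreline vegetation loss
(B) algal bloom die-off — dissolved oxygen up ✓; bird nesting decline ✗; sediment load up ✓; nitrate up ✗; shoreline vegetation loss ✗; pH up ✗
(C) acid deposition event — fails on dissolved oxygen up (predicts dissolved oxygen down, not dissolved oxygen up)
(D) shoreline development — dissolved oxygen up ✗; bird nesting decline ✗; sediment load up ✓; nitrate up ✗; shoreline vegetation loss ✗; pH up ✗
(E) nutrient upwelling — dissolved oxygen up ✓; bird nesting decline ✗; sediment load up ✓; nitrate up ✗; shoreline vegetation loss ✓; pH up ✓
(F) warming surface water — does not account for pH up
None of the listed candidates fits everything.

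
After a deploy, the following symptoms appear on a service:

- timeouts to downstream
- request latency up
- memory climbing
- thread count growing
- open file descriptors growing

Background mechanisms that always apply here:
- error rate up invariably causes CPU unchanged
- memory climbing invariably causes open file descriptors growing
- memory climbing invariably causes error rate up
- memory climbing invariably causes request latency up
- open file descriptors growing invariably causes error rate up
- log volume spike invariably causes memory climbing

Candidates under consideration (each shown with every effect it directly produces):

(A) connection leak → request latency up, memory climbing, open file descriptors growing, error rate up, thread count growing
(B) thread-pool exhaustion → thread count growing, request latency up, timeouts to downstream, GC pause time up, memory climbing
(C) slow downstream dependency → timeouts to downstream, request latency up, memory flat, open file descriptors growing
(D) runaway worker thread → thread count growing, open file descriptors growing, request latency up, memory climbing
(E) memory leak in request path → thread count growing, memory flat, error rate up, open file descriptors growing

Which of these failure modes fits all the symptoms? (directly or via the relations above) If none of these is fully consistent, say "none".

B

Checking each candidate against the observations:
(A) connection leak — timeouts to downstream -; request latency up +; memory climbing +; thread count growing +; open file descriptors growing +
(B) thread-pool exhaustion — timeouts to downstream +; request latency up +; memory climbing +; thread count growing +; open file descriptors growing + (by memory climbing → open file descriptors growing)
(C) slow downstream dependency — timeouts to downstream +; request latency up +; memory climbing -; thread count growing -; open file descriptors growing +
(D) runaway worker thread — timeouts to downstream -; request latency up +; memory climbing +; thread count growing +; open file descriptors growing +
(E) memory leak in request path — timeouts to downstream -; request latency up -; memory climbing -; thread count growing +; open file descriptors growing +
(B) is the only candidate with no mismatches.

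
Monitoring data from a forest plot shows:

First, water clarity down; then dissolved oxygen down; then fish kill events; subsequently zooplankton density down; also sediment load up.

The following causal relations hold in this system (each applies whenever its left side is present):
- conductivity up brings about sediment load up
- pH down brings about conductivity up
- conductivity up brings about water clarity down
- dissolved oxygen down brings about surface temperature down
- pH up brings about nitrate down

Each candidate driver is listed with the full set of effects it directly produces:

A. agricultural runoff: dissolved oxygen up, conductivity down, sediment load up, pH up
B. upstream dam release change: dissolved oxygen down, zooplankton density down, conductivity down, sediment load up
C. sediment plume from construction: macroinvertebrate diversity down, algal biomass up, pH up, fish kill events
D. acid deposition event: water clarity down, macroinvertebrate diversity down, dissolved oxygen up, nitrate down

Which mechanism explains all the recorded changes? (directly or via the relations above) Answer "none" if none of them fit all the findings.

none

Checking each candidate against the observations:
(A) agricultural runoff — fails on water clarity down, dissolved oxygen down, fish kill events, zooplankton density down (predicts dissolved oxygen up, not dissolved oxygen down)
(B) upstream dam release change — does not account for water clarity down, fish kill events
(C) sediment plume from construction — water clarity down miss; dissolved oxygen down miss; fish kill events match; zooplankton density down miss; sediment load up miss
(D) acid deposition event — fails on dissolved oxygen down, fish kill events, zooplankton density down, sediment load up (predicts dissolved oxygen up, not dissolved oxygen down)
Every candidate fails on at least one observation.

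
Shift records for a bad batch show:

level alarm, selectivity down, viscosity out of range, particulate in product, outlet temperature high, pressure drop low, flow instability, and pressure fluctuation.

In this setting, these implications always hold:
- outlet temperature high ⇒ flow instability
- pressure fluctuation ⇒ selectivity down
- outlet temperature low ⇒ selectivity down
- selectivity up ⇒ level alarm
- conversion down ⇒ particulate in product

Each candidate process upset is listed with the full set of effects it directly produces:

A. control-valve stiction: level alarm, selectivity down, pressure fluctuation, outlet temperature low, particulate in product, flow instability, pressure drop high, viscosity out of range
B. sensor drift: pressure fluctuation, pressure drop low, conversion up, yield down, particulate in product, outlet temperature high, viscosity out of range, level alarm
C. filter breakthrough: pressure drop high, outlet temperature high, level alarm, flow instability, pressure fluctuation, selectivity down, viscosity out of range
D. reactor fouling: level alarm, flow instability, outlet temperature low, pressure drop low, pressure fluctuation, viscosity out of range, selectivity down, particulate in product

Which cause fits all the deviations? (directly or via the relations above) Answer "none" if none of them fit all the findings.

For each candidate, compare predicted effects to what was observed:
(A) control-valve stiction — level alarm yes; selectivity down yes; viscosity out of range yes; particulate in product yes; outlet temperature high NO; pressure drop low NO; flow instability yes; pressure fluctuation yes
(B) sensor drift — level alarm yes; selectivity down yes (via pressure fluctuation → selectivity down); viscosity out of range yes; particulate in product yes; outlet temperature high yes; pressure drop low yes; flow instability yes (via outlet temperature high → flow instability); pressure fluctuation yes
(C) filter breakthrough — level alarm yes; selectivity down yes; viscosity out of range yes; particulate in product NO; outlet temperature high yes; pressure drop low NO; flow instability yes; pressure fluctuation yes
(D) reactor fouling — level alarm yes; selectivity down yes; viscosity out of range yes; particulate in product yes; outlet temperature high NO; pressure drop low yes; flow instability yes; pressure fluctuation yes
Only (B) is consistent with every observation.

B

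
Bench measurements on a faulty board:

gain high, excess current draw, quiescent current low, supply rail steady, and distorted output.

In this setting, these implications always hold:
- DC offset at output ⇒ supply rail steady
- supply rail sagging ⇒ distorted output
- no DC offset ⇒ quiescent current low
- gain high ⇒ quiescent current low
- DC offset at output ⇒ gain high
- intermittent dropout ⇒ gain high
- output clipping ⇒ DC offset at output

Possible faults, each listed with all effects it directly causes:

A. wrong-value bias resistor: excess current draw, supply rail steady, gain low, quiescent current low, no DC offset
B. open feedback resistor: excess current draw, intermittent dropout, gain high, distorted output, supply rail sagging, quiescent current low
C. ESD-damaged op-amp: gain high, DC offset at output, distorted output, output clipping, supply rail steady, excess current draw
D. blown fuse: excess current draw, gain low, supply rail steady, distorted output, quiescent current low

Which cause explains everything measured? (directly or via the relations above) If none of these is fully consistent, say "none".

C

Testing each hypothesis:
(A) wrong-value bias resistor — fails on gain high, distorted output (predicts gain low, not gain high)
(B) open feedback resistor — fails on supply rail steady (predicts supply rail sagging, not supply rail steady)
(C) ESD-damaged op-amp — gain high yes; excess current draw yes; quiescent current low yes (via gain high → quiescent current low); supply rail steady yes; distorted output yes
(D) blown fuse — fails on gain high (predicts gain low, not gain high)
Only (C) is consistent with every observation.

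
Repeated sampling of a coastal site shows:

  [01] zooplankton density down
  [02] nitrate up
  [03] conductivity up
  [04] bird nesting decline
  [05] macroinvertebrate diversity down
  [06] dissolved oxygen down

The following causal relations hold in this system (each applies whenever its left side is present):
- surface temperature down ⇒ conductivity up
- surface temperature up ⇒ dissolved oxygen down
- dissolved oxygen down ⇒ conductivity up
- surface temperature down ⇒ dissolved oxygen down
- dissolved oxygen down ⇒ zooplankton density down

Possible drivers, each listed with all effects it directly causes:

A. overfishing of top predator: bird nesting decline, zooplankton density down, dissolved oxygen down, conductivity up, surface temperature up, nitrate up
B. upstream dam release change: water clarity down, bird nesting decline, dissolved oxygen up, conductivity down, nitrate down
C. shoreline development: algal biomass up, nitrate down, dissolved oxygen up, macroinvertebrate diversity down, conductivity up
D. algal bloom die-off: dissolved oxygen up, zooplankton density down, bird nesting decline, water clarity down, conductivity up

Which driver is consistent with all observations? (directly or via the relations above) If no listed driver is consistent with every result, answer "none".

none

Checking each candidate against the observations:
(A) overfishing of top predator — zooplankton density down match; nitrate up match; conductivity up match; bird nesting decline match; macroinvertebrate diversity down miss; dissolved oxygen down match
(B) upstream dam release change — fails on zooplankton density down, nitrate up, conductivity up, macroinvertebrate diversity down, dissolved oxygen down (predicts nitrate down, not nitrate up; predicts conductivity down, not conductivity up; predicts dissolved oxygen up, not dissolved oxygen down)
(C) shoreline development — zooplankton density down miss; nitrate up miss; conductivity up match; bird nesting decline miss; macroinvertebrate diversity down match; dissolved oxygen down miss
(D) algal bloom die-off — zooplankton density down match; nitrate up miss; conductivity up match; bird nesting decline match; macroinvertebrate diversity down miss; dissolved oxygen down miss
Every candidate fails on at least one observation.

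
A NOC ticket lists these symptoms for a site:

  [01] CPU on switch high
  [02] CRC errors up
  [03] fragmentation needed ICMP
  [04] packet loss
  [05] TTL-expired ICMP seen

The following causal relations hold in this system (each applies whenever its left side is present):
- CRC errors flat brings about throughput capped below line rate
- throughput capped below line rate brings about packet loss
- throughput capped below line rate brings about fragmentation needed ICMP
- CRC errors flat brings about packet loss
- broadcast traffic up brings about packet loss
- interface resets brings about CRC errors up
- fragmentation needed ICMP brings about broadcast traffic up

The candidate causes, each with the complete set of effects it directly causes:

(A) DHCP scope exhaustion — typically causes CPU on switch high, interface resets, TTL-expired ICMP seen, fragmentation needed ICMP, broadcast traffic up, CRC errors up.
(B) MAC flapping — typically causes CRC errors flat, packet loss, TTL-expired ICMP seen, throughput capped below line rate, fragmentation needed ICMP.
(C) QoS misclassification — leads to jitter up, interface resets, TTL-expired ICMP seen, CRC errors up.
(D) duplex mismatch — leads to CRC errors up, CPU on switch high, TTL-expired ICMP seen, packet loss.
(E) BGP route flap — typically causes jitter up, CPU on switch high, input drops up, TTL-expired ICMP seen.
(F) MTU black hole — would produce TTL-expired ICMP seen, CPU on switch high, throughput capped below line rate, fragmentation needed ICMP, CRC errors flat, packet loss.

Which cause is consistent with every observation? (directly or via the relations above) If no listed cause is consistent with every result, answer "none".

A

Per-candidate check:
(A) DHCP scope exhaustion — CPU on switch high match; CRC errors up match; fragmentation needed ICMP match; packet loss match (by broadcast traffic up → packet loss); TTL-expired ICMP seen match
(B) MAC flapping — CPU on switch high miss; CRC errors up miss; fragmentation needed ICMP match; packet loss match; TTL-expired ICMP seen match
(C) QoS misclassification — CPU on switch high miss; CRC errors up match; fragmentation needed ICMP miss; packet loss miss; TTL-expired ICMP seen match
(D) duplex mismatch — does not account for fragmentation needed ICMP
(E) BGP route flap — CPU on switch high match; CRC errors up miss; fragmentation needed ICMP miss; packet loss miss; TTL-expired ICMP seen match
(F) MTU black hole — fails on CRC errors up (predicts CRC errors flat, not CRC errors up)
Only (A) is consistent with every observation.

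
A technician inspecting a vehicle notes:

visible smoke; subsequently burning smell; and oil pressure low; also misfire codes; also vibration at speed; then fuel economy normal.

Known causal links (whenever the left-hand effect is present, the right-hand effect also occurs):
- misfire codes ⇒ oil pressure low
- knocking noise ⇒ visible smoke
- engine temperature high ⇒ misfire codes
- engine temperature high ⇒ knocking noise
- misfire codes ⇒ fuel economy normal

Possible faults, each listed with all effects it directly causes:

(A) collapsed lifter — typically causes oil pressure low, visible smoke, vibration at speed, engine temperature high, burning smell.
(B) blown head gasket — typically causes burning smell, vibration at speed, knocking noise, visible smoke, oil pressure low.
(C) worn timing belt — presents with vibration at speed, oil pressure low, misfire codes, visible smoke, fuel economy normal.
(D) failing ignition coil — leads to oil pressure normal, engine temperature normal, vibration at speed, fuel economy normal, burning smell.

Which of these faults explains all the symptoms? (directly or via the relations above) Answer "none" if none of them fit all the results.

Checking each candidate against the observations:
(A) collapsed lifter — visible smoke +; burning smell +; oil pressure low +; misfire codes + (by engine temperature high → misfire codes); vibration at speed +; fuel economy normal + (by engine temperature high → misfire codes → fuel economy normal)
(B) blown head gasket — visible smoke +; burning smell +; oil pressure low +; misfire codes -; vibration at speed +; fuel economy normal -
(C) worn timing belt — visible smoke +; burning smell -; oil pressure low +; misfire codes +; vibration at speed +; fuel economy normal +
(D) failing ignition coil — visible smoke -; burning smell +; oil pressure low -; misfire codes -; vibration at speed +; fuel economy normal +
(A) is the only candidate with no mismatches.

A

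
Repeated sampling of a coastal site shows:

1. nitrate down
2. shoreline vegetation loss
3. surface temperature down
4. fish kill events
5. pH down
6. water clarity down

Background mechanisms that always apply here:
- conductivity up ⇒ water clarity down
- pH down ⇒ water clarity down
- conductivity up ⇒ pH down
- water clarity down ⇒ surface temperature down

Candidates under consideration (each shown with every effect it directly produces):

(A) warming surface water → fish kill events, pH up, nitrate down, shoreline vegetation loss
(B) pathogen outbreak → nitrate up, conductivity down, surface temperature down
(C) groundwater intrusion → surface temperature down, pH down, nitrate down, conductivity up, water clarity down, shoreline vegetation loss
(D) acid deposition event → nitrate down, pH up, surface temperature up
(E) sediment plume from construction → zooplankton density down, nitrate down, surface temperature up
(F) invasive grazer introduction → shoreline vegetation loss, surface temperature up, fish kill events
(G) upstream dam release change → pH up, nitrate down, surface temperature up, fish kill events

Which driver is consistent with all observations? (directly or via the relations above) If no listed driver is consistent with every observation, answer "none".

none

Testing each hypothesis:
(A) warming surface water — nitrate down yes; shoreline vegetation loss yes; surface temperature down NO; fish kill events yes; pH down NO; water clarity down NO
(B) pathogen outbreak — nitrate down NO; shoreline vegetation loss NO; surface temperature down yes; fish kill events NO; pH down NO; water clarity down NO
(C) groundwater intrusion — nitrate down yes; shoreline vegetation loss yes; surface temperature down yes; fish kill events NO; pH down yes; water clarity down yes
(D) acid deposition event — nitrate down yes; shoreline vegetation loss NO; surface temperature down NO; fish kill events NO; pH down NO; water clarity down NO
(E) sediment plume from construction — nitrate down yes; shoreline vegetation loss NO; surface temperature down NO; fish kill events NO; pH down NO; water clarity down NO
(F) invasive grazer introduction — nitrate down NO; shoreline vegetation loss yes; surface temperature down NO; fish kill events yes; pH down NO; water clarity down NO
(G) upstream dam release change — fails on shoreline vegetation loss, surface temperature down, pH down, water clarity down (predicts surface temperature up, not surface temperature down; predicts pH up, not pH down)
None of the listed candidates fits everything.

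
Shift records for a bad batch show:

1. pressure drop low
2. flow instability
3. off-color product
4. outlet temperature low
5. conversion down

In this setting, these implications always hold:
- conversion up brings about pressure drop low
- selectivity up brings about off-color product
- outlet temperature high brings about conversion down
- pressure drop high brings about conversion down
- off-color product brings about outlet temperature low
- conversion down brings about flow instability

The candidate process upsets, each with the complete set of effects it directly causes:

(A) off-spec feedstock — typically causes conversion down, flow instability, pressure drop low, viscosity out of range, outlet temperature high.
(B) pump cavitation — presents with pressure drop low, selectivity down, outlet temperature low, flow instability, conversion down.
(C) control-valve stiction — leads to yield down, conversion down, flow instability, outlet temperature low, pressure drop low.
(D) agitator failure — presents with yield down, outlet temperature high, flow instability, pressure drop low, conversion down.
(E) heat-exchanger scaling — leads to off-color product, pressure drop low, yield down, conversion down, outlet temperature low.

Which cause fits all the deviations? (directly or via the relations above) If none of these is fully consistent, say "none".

E

Testing each hypothesis:
(A) off-spec feedstock — pressure drop low yes; flow instability yes; off-color product NO; outlet temperature low NO; conversion down yes
(B) pump cavitation — does not account for off-color product
(C) control-valve stiction — pressure drop low yes; flow instability yes; off-color product NO; outlet temperature low yes; conversion down yes
(D) agitator failure — pressure drop low yes; flow instability yes; off-color product NO; outlet temperature low NO; conversion down yes
(E) heat-exchanger scaling — pressure drop low yes; flow instability yes (via conversion down → flow instability); off-color product yes; outlet temperature low yes; conversion down yes
(E) alone accounts for all the evidence.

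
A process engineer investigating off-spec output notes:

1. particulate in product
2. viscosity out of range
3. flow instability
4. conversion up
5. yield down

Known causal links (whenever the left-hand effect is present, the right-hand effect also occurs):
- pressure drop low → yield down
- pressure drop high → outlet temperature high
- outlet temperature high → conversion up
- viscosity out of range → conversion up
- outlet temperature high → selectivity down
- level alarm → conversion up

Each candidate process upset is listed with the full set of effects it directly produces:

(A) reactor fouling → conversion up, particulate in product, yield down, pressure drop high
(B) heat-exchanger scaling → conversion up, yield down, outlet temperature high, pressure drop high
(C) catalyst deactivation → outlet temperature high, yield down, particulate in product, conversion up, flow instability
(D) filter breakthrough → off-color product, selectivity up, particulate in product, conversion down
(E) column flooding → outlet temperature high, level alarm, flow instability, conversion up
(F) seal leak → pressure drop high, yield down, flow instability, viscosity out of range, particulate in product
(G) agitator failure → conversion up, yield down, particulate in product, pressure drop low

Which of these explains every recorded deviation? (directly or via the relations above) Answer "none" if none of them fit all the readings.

F

Per-candidate check:
(A) reactor fouling — particulate in product yes; viscosity out of range NO; flow instability NO; conversion up yes; yield down yes
(B) heat-exchanger scaling — does not account for particulate in product, viscosity out of range, flow instability
(C) catalyst deactivation — does not account for viscosity out of range
(D) filter breakthrough — fails on viscosity out of range, flow instability, conversion up, yield down (predicts conversion down, not conversion up)
(E) column flooding — does not account for particulate in product, viscosity out of range, yield down
(F) seal leak — accounts for every observation (conversion up through viscosity out of range → conversion up)
(G) agitator failure — particulate in product yes; viscosity out of range NO; flow instability NO; conversion up yes; yield down yes
(F) is the only candidate with no mismatches.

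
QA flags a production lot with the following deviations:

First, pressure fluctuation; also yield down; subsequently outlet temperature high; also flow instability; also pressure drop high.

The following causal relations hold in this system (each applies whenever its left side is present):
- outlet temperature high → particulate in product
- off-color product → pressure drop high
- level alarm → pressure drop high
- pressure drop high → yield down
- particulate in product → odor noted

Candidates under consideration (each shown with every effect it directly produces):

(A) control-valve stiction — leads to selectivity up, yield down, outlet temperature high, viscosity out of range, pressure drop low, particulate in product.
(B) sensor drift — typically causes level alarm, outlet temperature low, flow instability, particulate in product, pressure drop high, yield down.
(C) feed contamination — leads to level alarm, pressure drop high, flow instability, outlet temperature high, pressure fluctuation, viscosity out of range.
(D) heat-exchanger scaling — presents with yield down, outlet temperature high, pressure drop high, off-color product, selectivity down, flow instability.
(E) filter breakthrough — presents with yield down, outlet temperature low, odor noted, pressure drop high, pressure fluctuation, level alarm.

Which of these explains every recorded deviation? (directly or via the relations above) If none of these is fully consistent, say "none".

C

Checking each candidate against the observations:
(A) control-valve stiction — fails on pressure fluctuation, flow instability, pressure drop high (predicts pressure drop low, not pressure drop high)
(B) sensor drift — fails on pressure fluctuation, outlet temperature high (predicts outlet temperature low, not outlet temperature high)
(C) feed contamination — pressure fluctuation yes; yield down yes (through pressure drop high → yield down); outlet temperature high yes; flow instability yes; pressure drop high yes
(D) heat-exchanger scaling — pressure fluctuation NO; yield down yes; outlet temperature high yes; flow instability yes; pressure drop high yes
(E) filter breakthrough — fails on outlet temperature high, flow instability (predicts outlet temperature low, not outlet temperature high)
(C) alone accounts for all the evidence.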